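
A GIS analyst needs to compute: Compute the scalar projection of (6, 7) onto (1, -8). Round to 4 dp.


u.v = -50, |v| = sqrt(65) = 8.0623
Scalar projection = u.v / |v| = -50 / sqrt(65) = -6.2017

-6.2017


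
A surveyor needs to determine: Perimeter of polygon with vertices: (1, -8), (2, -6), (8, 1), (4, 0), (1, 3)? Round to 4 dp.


Sides: (1, -8)->(2, -6): sqrt(5) = 2.236068, (2, -6)->(8, 1): sqrt(85) = 9.219544, (8, 1)->(4, 0): sqrt(17) = 4.123106, (4, 0)->(1, 3): sqrt(18) = 4.242641, (1, 3)->(1, -8): sqrt(121) = 11
Sum = 30.821359
Perimeter = 30.8214

30.8214


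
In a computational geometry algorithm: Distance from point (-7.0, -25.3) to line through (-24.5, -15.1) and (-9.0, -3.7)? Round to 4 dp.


|cross product| = 357.6
|line direction| = sqrt(370.21) = 19.2408
Distance = 357.6/sqrt(370.21) = 18.5855

18.5855


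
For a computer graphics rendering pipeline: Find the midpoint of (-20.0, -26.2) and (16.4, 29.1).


M = (((-20)+16.4)/2, ((-26.2)+29.1)/2)
= (-1.8, 1.45)

(-1.8, 1.45)


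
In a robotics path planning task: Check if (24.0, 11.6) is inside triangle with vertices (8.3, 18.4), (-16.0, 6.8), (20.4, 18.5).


Cross products: AB x AP = 347.36, BC x BP = -293.28, CA x CP = 83.85
All same sign? no

No, outside


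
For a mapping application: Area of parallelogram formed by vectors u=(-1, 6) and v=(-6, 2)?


|u x v| = |(-1)*2 - 6*(-6)|
= |(-2) - (-36)| = 34

34


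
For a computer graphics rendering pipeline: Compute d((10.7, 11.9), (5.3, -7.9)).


dx=-5.4, dy=-19.8
d^2 = (-5.4)^2 + (-19.8)^2 = 421.2
d = sqrt(421.2) = 20.5232

20.5232


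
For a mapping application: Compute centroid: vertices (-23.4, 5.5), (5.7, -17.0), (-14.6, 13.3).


Centroid = ((x_A+x_B+x_C)/3, (y_A+y_B+y_C)/3)
= (((-23.4)+5.7+(-14.6))/3, (5.5+(-17)+13.3)/3)
= (-10.7667, 0.6)

(-10.7667, 0.6)


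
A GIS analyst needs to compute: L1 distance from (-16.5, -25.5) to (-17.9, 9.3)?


|(-16.5)-(-17.9)| + |(-25.5)-9.3| = 1.4 + 34.8 = 36.2

36.2


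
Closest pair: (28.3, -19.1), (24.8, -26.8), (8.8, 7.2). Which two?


d(P0,P1) = 8.4581, d(P0,P2) = 32.7405, d(P1,P2) = 37.5766
Closest: P0 and P1

Closest pair: (28.3, -19.1) and (24.8, -26.8), distance = 8.4581


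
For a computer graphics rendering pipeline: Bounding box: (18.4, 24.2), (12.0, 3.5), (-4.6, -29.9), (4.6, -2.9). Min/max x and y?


x range: [-4.6, 18.4]
y range: [-29.9, 24.2]
Bounding box: (-4.6,-29.9) to (18.4,24.2)

(-4.6,-29.9) to (18.4,24.2)


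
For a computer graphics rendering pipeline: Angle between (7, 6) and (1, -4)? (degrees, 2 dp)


u.v = -17, |u| = sqrt(85) = 9.2195, |v| = sqrt(17) = 4.1231
cos(theta) = u.v/(|u||v|) = -17/sqrt(1445) = -0.447214
theta = acos(-0.447214) = 116.57 degrees

116.57 degrees


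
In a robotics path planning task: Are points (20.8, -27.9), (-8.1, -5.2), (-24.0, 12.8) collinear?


Cross product: ((-8.1)-20.8)*(12.8-(-27.9)) - ((-5.2)-(-27.9))*((-24)-20.8)
= -159.27

No, not collinear


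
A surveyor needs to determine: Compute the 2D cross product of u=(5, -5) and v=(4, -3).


u x v = u_x*v_y - u_y*v_x = 5*(-3) - (-5)*4
= (-15) - (-20) = 5

5


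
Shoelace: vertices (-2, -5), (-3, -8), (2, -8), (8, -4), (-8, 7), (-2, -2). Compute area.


Shoelace sum: ((-2)*(-8) - (-3)*(-5)) + ((-3)*(-8) - 2*(-8)) + (2*(-4) - 8*(-8)) + (8*7 - (-8)*(-4)) + ((-8)*(-2) - (-2)*7) + ((-2)*(-5) - (-2)*(-2))
= 157
Area = |157|/2 = 78.5

78.5


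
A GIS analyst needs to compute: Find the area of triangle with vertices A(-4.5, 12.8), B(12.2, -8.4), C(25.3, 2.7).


Area = |x_A(y_B-y_C) + x_B(y_C-y_A) + x_C(y_A-y_B)|/2
= |49.95 + (-123.22) + 536.36|/2
= 463.09/2 = 231.545

231.545


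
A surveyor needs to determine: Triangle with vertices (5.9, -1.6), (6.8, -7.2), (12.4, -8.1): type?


Side lengths squared: AB^2=32.17, BC^2=32.17, CA^2=84.5
Sorted: [32.17, 32.17, 84.5]
By sides: Isosceles, By angles: Obtuse

Isosceles, Obtuse


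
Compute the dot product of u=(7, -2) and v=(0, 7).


u . v = u_x*v_x + u_y*v_y = 7*0 + (-2)*7
= 0 + (-14) = -14

-14


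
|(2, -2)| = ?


|u| = sqrt(2^2 + (-2)^2) = sqrt(8) = 2.8284

2.8284


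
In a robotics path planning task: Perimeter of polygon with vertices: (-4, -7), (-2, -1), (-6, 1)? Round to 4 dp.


Sides: (-4, -7)->(-2, -1): sqrt(40) = 6.324555, (-2, -1)->(-6, 1): sqrt(20) = 4.472136, (-6, 1)->(-4, -7): sqrt(68) = 8.246211
Sum = 19.042902
Perimeter = 19.0429

19.0429


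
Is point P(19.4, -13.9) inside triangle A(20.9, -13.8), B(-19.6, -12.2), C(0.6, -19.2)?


Cross products: AB x AP = 6.45, BC x BP = 238.66, CA x CP = 6.07
All same sign? yes

Yes, inside


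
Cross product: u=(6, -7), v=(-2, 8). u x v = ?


u x v = u_x*v_y - u_y*v_x = 6*8 - (-7)*(-2)
= 48 - 14 = 34

34


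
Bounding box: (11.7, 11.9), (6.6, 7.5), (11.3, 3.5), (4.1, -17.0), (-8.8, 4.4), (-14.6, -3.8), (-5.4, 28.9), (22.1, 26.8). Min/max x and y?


x range: [-14.6, 22.1]
y range: [-17, 28.9]
Bounding box: (-14.6,-17) to (22.1,28.9)

(-14.6,-17) to (22.1,28.9)


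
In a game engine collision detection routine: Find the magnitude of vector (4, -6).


|u| = sqrt(4^2 + (-6)^2) = sqrt(52) = 7.2111

7.2111


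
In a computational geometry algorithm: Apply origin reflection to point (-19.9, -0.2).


Reflection over origin: (x,y) -> (-x,-y)
(-19.9, -0.2) -> (19.9, 0.2)

(19.9, 0.2)


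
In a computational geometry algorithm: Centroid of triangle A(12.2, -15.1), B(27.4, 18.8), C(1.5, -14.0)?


Centroid = ((x_A+x_B+x_C)/3, (y_A+y_B+y_C)/3)
= ((12.2+27.4+1.5)/3, ((-15.1)+18.8+(-14))/3)
= (13.7, -3.4333)

(13.7, -3.4333)


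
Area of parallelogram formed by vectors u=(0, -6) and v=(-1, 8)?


|u x v| = |0*8 - (-6)*(-1)|
= |0 - 6| = 6

6


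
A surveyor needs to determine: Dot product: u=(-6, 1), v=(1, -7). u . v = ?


u . v = u_x*v_x + u_y*v_y = (-6)*1 + 1*(-7)
= (-6) + (-7) = -13

-13


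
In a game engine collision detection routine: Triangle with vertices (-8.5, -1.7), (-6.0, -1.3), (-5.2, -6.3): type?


Side lengths squared: AB^2=6.41, BC^2=25.64, CA^2=32.05
Sorted: [6.41, 25.64, 32.05]
By sides: Scalene, By angles: Right

Scalene, Right


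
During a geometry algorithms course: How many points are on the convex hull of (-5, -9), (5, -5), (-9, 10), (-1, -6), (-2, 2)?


Convex hull vertices (CCW): (-9, 10), (-5, -9), (5, -5)
Count = 3

3


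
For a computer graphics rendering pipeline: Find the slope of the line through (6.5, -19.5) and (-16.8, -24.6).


slope = (y2-y1)/(x2-x1) = ((-24.6)-(-19.5))/((-16.8)-6.5) = (-5.1)/(-23.3) = 0.2189

0.2189


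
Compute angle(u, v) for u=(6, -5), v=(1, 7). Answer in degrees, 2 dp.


u.v = -29, |u| = sqrt(61) = 7.8102, |v| = sqrt(50) = 7.0711
cos(theta) = u.v/(|u||v|) = -29/sqrt(3050) = -0.525107
theta = acos(-0.525107) = 121.68 degrees

121.68 degrees


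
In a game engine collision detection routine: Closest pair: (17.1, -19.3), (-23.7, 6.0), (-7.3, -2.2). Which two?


d(P0,P1) = 48.0076, d(P0,P2) = 29.7955, d(P1,P2) = 18.3358
Closest: P1 and P2

Closest pair: (-23.7, 6.0) and (-7.3, -2.2), distance = 18.3358


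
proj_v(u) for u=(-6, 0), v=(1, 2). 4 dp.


u.v = -6, |v| = sqrt(5) = 2.2361
Scalar projection = u.v / |v| = -6 / sqrt(5) = -2.6833

-2.6833


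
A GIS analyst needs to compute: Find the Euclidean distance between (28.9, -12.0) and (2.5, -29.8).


dx=-26.4, dy=-17.8
d^2 = (-26.4)^2 + (-17.8)^2 = 1013.8
d = sqrt(1013.8) = 31.8402

31.8402


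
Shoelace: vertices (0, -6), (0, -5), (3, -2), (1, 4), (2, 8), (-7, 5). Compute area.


Shoelace sum: (0*(-5) - 0*(-6)) + (0*(-2) - 3*(-5)) + (3*4 - 1*(-2)) + (1*8 - 2*4) + (2*5 - (-7)*8) + ((-7)*(-6) - 0*5)
= 137
Area = |137|/2 = 68.5

68.5


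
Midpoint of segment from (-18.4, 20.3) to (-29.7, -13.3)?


M = (((-18.4)+(-29.7))/2, (20.3+(-13.3))/2)
= (-24.05, 3.5)

(-24.05, 3.5)


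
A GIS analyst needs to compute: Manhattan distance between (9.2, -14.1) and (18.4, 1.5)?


|9.2-18.4| + |(-14.1)-1.5| = 9.2 + 15.6 = 24.8

24.8


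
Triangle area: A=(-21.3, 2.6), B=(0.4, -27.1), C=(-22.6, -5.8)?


Area = |x_A(y_B-y_C) + x_B(y_C-y_A) + x_C(y_A-y_B)|/2
= |453.69 + (-3.36) + (-671.22)|/2
= 220.89/2 = 110.445

110.445


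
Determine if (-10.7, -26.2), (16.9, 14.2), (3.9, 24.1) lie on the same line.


Cross product: (16.9-(-10.7))*(24.1-(-26.2)) - (14.2-(-26.2))*(3.9-(-10.7))
= 798.44

No, not collinear


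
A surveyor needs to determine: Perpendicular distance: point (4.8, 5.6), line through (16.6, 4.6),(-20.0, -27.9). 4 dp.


|cross product| = 420.1
|line direction| = sqrt(2395.81) = 48.947
Distance = 420.1/sqrt(2395.81) = 8.5828

8.5828


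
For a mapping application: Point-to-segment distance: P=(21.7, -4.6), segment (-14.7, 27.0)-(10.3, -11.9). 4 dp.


Project P onto AB: t = 1 (clamped to [0,1])
Closest point on segment: (10.3, -11.9)
Distance: 13.537

13.537


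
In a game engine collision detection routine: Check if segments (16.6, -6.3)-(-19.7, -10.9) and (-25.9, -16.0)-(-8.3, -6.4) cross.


Cross products: d1=-237.28, d2=30.24, d3=156.61, d4=-110.91
d1*d2 < 0 and d3*d4 < 0? yes

Yes, they intersect


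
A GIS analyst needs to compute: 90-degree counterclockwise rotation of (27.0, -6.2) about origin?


90° CCW: (x,y) -> (-y, x)
(27,-6.2) -> (6.2, 27)

(6.2, 27)


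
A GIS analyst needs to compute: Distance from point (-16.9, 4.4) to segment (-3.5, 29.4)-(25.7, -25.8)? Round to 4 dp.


Project P onto AB: t = 0.2535 (clamped to [0,1])
Closest point on segment: (3.9033, 15.4047)
Distance: 23.5347

23.5347


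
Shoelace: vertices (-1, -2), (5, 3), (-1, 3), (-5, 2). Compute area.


Shoelace sum: ((-1)*3 - 5*(-2)) + (5*3 - (-1)*3) + ((-1)*2 - (-5)*3) + ((-5)*(-2) - (-1)*2)
= 50
Area = |50|/2 = 25

25


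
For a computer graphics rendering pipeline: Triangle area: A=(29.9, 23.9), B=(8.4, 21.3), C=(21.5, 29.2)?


Area = |x_A(y_B-y_C) + x_B(y_C-y_A) + x_C(y_A-y_B)|/2
= |(-236.21) + 44.52 + 55.9|/2
= 135.79/2 = 67.895

67.895


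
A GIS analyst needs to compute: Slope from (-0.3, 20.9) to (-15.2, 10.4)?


slope = (y2-y1)/(x2-x1) = (10.4-20.9)/((-15.2)-(-0.3)) = (-10.5)/(-14.9) = 0.7047

0.7047


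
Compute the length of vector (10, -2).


|u| = sqrt(10^2 + (-2)^2) = sqrt(104) = 10.198

10.198


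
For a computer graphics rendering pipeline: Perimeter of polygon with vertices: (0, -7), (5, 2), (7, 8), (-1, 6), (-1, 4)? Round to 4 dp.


Sides: (0, -7)->(5, 2): sqrt(106) = 10.29563, (5, 2)->(7, 8): sqrt(40) = 6.324555, (7, 8)->(-1, 6): sqrt(68) = 8.246211, (-1, 6)->(-1, 4): sqrt(4) = 2, (-1, 4)->(0, -7): sqrt(122) = 11.045361
Sum = 37.911757
Perimeter = 37.9118

37.9118


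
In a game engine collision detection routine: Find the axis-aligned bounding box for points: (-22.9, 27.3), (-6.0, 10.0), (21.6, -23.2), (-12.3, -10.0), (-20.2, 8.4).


x range: [-22.9, 21.6]
y range: [-23.2, 27.3]
Bounding box: (-22.9,-23.2) to (21.6,27.3)

(-22.9,-23.2) to (21.6,27.3)


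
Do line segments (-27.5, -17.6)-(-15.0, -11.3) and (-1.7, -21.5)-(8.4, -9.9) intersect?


Cross products: d1=338.67, d2=257.3, d3=-211.29, d4=-129.92
d1*d2 < 0 and d3*d4 < 0? no

No, they don't intersect


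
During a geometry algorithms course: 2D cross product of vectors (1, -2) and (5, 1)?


u x v = u_x*v_y - u_y*v_x = 1*1 - (-2)*5
= 1 - (-10) = 11

11


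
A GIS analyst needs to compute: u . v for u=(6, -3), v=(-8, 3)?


u . v = u_x*v_x + u_y*v_y = 6*(-8) + (-3)*3
= (-48) + (-9) = -57

-57


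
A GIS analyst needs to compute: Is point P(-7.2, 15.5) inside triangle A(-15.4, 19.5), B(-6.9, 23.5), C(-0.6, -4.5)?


Cross products: AB x AP = -66.8, BC x BP = -58.8, CA x CP = -137.6
All same sign? yes

Yes, inside


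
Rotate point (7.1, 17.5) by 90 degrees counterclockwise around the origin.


90° CCW: (x,y) -> (-y, x)
(7.1,17.5) -> (-17.5, 7.1)

(-17.5, 7.1)


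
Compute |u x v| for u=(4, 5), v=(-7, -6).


|u x v| = |4*(-6) - 5*(-7)|
= |(-24) - (-35)| = 11

11


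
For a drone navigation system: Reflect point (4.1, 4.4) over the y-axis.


Reflection over y-axis: (x,y) -> (-x,y)
(4.1, 4.4) -> (-4.1, 4.4)

(-4.1, 4.4)


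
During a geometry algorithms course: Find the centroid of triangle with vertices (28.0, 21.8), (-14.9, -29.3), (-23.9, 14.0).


Centroid = ((x_A+x_B+x_C)/3, (y_A+y_B+y_C)/3)
= ((28+(-14.9)+(-23.9))/3, (21.8+(-29.3)+14)/3)
= (-3.6, 2.1667)

(-3.6, 2.1667)


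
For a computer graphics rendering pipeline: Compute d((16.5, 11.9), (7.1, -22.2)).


dx=-9.4, dy=-34.1
d^2 = (-9.4)^2 + (-34.1)^2 = 1251.17
d = sqrt(1251.17) = 35.3719

35.3719


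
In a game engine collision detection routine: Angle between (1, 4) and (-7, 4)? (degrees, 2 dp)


u.v = 9, |u| = sqrt(17) = 4.1231, |v| = sqrt(65) = 8.0623
cos(theta) = u.v/(|u||v|) = 9/sqrt(1105) = 0.270746
theta = acos(0.270746) = 74.29 degrees

74.29 degrees


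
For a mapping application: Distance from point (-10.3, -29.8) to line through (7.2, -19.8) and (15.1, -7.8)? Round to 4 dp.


|cross product| = 131
|line direction| = sqrt(206.41) = 14.367
Distance = 131/sqrt(206.41) = 9.1181

9.1181


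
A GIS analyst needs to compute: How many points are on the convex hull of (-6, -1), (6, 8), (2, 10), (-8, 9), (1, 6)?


Convex hull vertices (CCW): (-8, 9), (-6, -1), (6, 8), (2, 10)
Count = 4

4


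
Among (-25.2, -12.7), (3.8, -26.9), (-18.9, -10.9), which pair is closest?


d(P0,P1) = 32.2899, d(P0,P2) = 6.5521, d(P1,P2) = 27.7721
Closest: P0 and P2

Closest pair: (-25.2, -12.7) and (-18.9, -10.9), distance = 6.5521


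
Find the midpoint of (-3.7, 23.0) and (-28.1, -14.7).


M = (((-3.7)+(-28.1))/2, (23+(-14.7))/2)
= (-15.9, 4.15)

(-15.9, 4.15)


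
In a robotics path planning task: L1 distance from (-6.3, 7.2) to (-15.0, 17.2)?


|(-6.3)-(-15)| + |7.2-17.2| = 8.7 + 10 = 18.7

18.7


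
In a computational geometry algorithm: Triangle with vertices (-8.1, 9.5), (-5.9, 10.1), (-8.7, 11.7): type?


Side lengths squared: AB^2=5.2, BC^2=10.4, CA^2=5.2
Sorted: [5.2, 5.2, 10.4]
By sides: Isosceles, By angles: Right

Isosceles, Right


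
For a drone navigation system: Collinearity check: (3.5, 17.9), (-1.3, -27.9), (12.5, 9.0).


Cross product: ((-1.3)-3.5)*(9-17.9) - ((-27.9)-17.9)*(12.5-3.5)
= 454.92

No, not collinear


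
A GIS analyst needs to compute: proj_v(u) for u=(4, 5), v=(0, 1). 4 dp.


u.v = 5, |v| = sqrt(1) = 1
Scalar projection = u.v / |v| = 5 / sqrt(1) = 5

5


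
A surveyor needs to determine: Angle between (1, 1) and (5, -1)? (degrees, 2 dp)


u.v = 4, |u| = sqrt(2) = 1.4142, |v| = sqrt(26) = 5.099
cos(theta) = u.v/(|u||v|) = 4/sqrt(52) = 0.5547
theta = acos(0.5547) = 56.31 degrees

56.31 degrees


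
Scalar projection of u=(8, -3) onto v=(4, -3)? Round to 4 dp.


u.v = 41, |v| = sqrt(25) = 5
Scalar projection = u.v / |v| = 41 / sqrt(25) = 8.2

8.2


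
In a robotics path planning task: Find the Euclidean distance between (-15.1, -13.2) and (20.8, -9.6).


dx=35.9, dy=3.6
d^2 = 35.9^2 + 3.6^2 = 1301.77
d = sqrt(1301.77) = 36.08

36.08


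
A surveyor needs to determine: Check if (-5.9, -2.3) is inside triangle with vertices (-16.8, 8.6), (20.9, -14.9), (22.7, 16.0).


Cross products: AB x AP = -154.78, BC x BP = 850.8, CA x CP = 511.21
All same sign? no

No, outside


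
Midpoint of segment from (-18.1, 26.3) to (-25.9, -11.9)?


M = (((-18.1)+(-25.9))/2, (26.3+(-11.9))/2)
= (-22, 7.2)

(-22, 7.2)


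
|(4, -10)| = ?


|u| = sqrt(4^2 + (-10)^2) = sqrt(116) = 10.7703

10.7703


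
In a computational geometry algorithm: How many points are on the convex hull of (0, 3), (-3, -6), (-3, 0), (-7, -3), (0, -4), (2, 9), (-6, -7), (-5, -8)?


Convex hull vertices (CCW): (-7, -3), (-6, -7), (-5, -8), (0, -4), (2, 9)
Count = 5

5


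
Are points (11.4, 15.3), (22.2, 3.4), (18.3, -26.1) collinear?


Cross product: (22.2-11.4)*((-26.1)-15.3) - (3.4-15.3)*(18.3-11.4)
= -365.01

No, not collinear


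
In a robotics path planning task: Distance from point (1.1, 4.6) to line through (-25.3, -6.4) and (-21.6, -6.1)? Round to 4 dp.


|cross product| = 32.78
|line direction| = sqrt(13.78) = 3.7121
Distance = 32.78/sqrt(13.78) = 8.8305

8.8305


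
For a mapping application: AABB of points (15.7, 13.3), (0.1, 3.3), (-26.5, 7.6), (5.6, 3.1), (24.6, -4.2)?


x range: [-26.5, 24.6]
y range: [-4.2, 13.3]
Bounding box: (-26.5,-4.2) to (24.6,13.3)

(-26.5,-4.2) to (24.6,13.3)


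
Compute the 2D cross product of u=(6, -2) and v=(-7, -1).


u x v = u_x*v_y - u_y*v_x = 6*(-1) - (-2)*(-7)
= (-6) - 14 = -20

-20


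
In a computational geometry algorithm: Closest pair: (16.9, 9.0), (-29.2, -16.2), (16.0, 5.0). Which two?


d(P0,P1) = 52.5381, d(P0,P2) = 4.1, d(P1,P2) = 49.9247
Closest: P0 and P2

Closest pair: (16.9, 9.0) and (16.0, 5.0), distance = 4.1


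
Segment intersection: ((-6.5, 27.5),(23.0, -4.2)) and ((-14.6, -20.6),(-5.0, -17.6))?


Cross products: d1=437.46, d2=44.64, d3=-1675.72, d4=-1282.9
d1*d2 < 0 and d3*d4 < 0? no

No, they don't intersect


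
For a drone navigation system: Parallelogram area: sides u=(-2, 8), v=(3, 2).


|u x v| = |(-2)*2 - 8*3|
= |(-4) - 24| = 28

28


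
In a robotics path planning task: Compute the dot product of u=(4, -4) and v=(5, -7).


u . v = u_x*v_x + u_y*v_y = 4*5 + (-4)*(-7)
= 20 + 28 = 48

48


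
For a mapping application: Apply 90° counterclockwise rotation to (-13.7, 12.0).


90° CCW: (x,y) -> (-y, x)
(-13.7,12) -> (-12, -13.7)

(-12, -13.7)


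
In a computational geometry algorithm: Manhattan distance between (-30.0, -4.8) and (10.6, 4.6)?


|(-30)-10.6| + |(-4.8)-4.6| = 40.6 + 9.4 = 50

50


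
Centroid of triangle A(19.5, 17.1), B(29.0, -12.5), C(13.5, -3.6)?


Centroid = ((x_A+x_B+x_C)/3, (y_A+y_B+y_C)/3)
= ((19.5+29+13.5)/3, (17.1+(-12.5)+(-3.6))/3)
= (20.6667, 0.3333)

(20.6667, 0.3333)


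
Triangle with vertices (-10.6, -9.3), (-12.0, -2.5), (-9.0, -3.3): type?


Side lengths squared: AB^2=48.2, BC^2=9.64, CA^2=38.56
Sorted: [9.64, 38.56, 48.2]
By sides: Scalene, By angles: Right

Scalene, Right


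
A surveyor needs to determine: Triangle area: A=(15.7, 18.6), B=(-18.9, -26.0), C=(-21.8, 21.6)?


Area = |x_A(y_B-y_C) + x_B(y_C-y_A) + x_C(y_A-y_B)|/2
= |(-747.32) + (-56.7) + (-972.28)|/2
= 1776.3/2 = 888.15

888.15


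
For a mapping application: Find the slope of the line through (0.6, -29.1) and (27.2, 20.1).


slope = (y2-y1)/(x2-x1) = (20.1-(-29.1))/(27.2-0.6) = 49.2/26.6 = 1.8496

1.8496


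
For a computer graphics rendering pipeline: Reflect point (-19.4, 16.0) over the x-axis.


Reflection over x-axis: (x,y) -> (x,-y)
(-19.4, 16) -> (-19.4, -16)

(-19.4, -16)


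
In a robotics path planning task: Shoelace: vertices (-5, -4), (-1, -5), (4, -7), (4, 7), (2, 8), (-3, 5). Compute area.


Shoelace sum: ((-5)*(-5) - (-1)*(-4)) + ((-1)*(-7) - 4*(-5)) + (4*7 - 4*(-7)) + (4*8 - 2*7) + (2*5 - (-3)*8) + ((-3)*(-4) - (-5)*5)
= 193
Area = |193|/2 = 96.5

96.5


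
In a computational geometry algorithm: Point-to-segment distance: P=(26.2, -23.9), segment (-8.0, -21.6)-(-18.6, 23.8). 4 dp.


Project P onto AB: t = 0 (clamped to [0,1])
Closest point on segment: (-8, -21.6)
Distance: 34.2773

34.2773


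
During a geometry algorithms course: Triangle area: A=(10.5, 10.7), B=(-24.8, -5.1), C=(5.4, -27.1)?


Area = |x_A(y_B-y_C) + x_B(y_C-y_A) + x_C(y_A-y_B)|/2
= |231 + 937.44 + 85.32|/2
= 1253.76/2 = 626.88

626.88


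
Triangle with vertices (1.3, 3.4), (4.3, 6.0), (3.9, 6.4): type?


Side lengths squared: AB^2=15.76, BC^2=0.32, CA^2=15.76
Sorted: [0.32, 15.76, 15.76]
By sides: Isosceles, By angles: Acute

Isosceles, Acute


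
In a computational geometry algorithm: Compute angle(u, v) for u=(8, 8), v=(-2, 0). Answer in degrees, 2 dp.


u.v = -16, |u| = sqrt(128) = 11.3137, |v| = sqrt(4) = 2
cos(theta) = u.v/(|u||v|) = -16/sqrt(512) = -0.707107
theta = acos(-0.707107) = 135 degrees

135 degrees


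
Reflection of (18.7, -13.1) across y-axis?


Reflection over y-axis: (x,y) -> (-x,y)
(18.7, -13.1) -> (-18.7, -13.1)

(-18.7, -13.1)


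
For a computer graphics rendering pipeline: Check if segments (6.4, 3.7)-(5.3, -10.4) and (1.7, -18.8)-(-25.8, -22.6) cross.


Cross products: d1=-600.89, d2=-217.32, d3=-41.52, d4=-425.09
d1*d2 < 0 and d3*d4 < 0? no

No, they don't intersect


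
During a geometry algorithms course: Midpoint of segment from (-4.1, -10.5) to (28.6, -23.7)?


M = (((-4.1)+28.6)/2, ((-10.5)+(-23.7))/2)
= (12.25, -17.1)

(12.25, -17.1)


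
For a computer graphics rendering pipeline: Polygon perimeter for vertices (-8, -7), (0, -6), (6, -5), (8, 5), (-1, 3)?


Sides: (-8, -7)->(0, -6): sqrt(65) = 8.062258, (0, -6)->(6, -5): sqrt(37) = 6.082763, (6, -5)->(8, 5): sqrt(104) = 10.198039, (8, 5)->(-1, 3): sqrt(85) = 9.219544, (-1, 3)->(-8, -7): sqrt(149) = 12.206556
Sum = 45.76916
Perimeter = 45.7692

45.7692


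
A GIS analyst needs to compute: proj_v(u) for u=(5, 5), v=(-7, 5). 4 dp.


u.v = -10, |v| = sqrt(74) = 8.6023
Scalar projection = u.v / |v| = -10 / sqrt(74) = -1.1625

-1.1625


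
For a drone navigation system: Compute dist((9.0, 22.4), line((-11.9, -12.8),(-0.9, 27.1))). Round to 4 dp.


|cross product| = 446.71
|line direction| = sqrt(1713.01) = 41.3885
Distance = 446.71/sqrt(1713.01) = 10.7931

10.7931


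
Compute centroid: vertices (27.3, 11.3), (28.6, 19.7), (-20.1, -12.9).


Centroid = ((x_A+x_B+x_C)/3, (y_A+y_B+y_C)/3)
= ((27.3+28.6+(-20.1))/3, (11.3+19.7+(-12.9))/3)
= (11.9333, 6.0333)

(11.9333, 6.0333)


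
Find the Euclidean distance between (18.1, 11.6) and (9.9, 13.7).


dx=-8.2, dy=2.1
d^2 = (-8.2)^2 + 2.1^2 = 71.65
d = sqrt(71.65) = 8.4646

8.4646


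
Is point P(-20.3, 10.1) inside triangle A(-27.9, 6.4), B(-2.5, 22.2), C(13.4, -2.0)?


Cross products: AB x AP = -26.1, BC x BP = -623.15, CA x CP = -216.65
All same sign? yes

Yes, inside


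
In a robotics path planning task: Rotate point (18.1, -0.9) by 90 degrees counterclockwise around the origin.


90° CCW: (x,y) -> (-y, x)
(18.1,-0.9) -> (0.9, 18.1)

(0.9, 18.1)


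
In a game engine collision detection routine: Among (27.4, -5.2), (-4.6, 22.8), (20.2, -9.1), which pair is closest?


d(P0,P1) = 42.5206, d(P0,P2) = 8.1884, d(P1,P2) = 40.4061
Closest: P0 and P2

Closest pair: (27.4, -5.2) and (20.2, -9.1), distance = 8.1884


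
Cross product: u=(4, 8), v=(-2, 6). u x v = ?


u x v = u_x*v_y - u_y*v_x = 4*6 - 8*(-2)
= 24 - (-16) = 40

40


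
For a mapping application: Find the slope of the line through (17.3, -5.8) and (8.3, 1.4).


slope = (y2-y1)/(x2-x1) = (1.4-(-5.8))/(8.3-17.3) = 7.2/(-9) = -0.8

-0.8


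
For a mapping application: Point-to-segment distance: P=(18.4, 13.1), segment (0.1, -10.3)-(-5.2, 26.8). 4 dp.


Project P onto AB: t = 0.5491 (clamped to [0,1])
Closest point on segment: (-2.81, 10.07)
Distance: 21.4253

21.4253


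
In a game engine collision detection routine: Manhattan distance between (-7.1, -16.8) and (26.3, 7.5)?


|(-7.1)-26.3| + |(-16.8)-7.5| = 33.4 + 24.3 = 57.7

57.7


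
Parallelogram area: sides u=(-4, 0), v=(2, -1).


|u x v| = |(-4)*(-1) - 0*2|
= |4 - 0| = 4

4


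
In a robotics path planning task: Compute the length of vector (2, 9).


|u| = sqrt(2^2 + 9^2) = sqrt(85) = 9.2195

9.2195


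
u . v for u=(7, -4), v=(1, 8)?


u . v = u_x*v_x + u_y*v_y = 7*1 + (-4)*8
= 7 + (-32) = -25

-25


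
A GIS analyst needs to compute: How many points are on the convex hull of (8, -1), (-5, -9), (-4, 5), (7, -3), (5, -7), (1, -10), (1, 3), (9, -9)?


Convex hull vertices (CCW): (-5, -9), (1, -10), (9, -9), (8, -1), (1, 3), (-4, 5)
Count = 6

6


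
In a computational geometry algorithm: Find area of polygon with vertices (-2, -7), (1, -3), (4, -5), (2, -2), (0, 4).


Shoelace sum: ((-2)*(-3) - 1*(-7)) + (1*(-5) - 4*(-3)) + (4*(-2) - 2*(-5)) + (2*4 - 0*(-2)) + (0*(-7) - (-2)*4)
= 38
Area = |38|/2 = 19

19


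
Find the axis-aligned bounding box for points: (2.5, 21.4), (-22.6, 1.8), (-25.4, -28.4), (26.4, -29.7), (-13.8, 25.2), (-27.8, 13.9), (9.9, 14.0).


x range: [-27.8, 26.4]
y range: [-29.7, 25.2]
Bounding box: (-27.8,-29.7) to (26.4,25.2)

(-27.8,-29.7) to (26.4,25.2)


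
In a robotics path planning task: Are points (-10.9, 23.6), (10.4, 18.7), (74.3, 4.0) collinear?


Cross product: (10.4-(-10.9))*(4-23.6) - (18.7-23.6)*(74.3-(-10.9))
= 0

Yes, collinear


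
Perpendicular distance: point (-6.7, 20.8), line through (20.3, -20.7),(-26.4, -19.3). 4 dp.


|cross product| = 1900.25
|line direction| = sqrt(2182.85) = 46.721
Distance = 1900.25/sqrt(2182.85) = 40.6723

40.6723


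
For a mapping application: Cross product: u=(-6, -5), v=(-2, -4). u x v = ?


u x v = u_x*v_y - u_y*v_x = (-6)*(-4) - (-5)*(-2)
= 24 - 10 = 14

14


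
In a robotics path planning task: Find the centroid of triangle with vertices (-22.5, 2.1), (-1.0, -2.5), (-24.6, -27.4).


Centroid = ((x_A+x_B+x_C)/3, (y_A+y_B+y_C)/3)
= (((-22.5)+(-1)+(-24.6))/3, (2.1+(-2.5)+(-27.4))/3)
= (-16.0333, -9.2667)

(-16.0333, -9.2667)


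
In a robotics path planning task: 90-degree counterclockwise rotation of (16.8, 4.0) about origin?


90° CCW: (x,y) -> (-y, x)
(16.8,4) -> (-4, 16.8)

(-4, 16.8)


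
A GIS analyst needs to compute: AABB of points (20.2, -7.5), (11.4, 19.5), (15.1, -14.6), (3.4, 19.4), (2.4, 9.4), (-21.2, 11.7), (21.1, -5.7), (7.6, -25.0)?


x range: [-21.2, 21.1]
y range: [-25, 19.5]
Bounding box: (-21.2,-25) to (21.1,19.5)

(-21.2,-25) to (21.1,19.5)


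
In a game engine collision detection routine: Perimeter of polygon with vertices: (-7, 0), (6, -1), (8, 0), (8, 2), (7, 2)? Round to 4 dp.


Sides: (-7, 0)->(6, -1): sqrt(170) = 13.038405, (6, -1)->(8, 0): sqrt(5) = 2.236068, (8, 0)->(8, 2): sqrt(4) = 2, (8, 2)->(7, 2): sqrt(1) = 1, (7, 2)->(-7, 0): sqrt(200) = 14.142136
Sum = 32.416609
Perimeter = 32.4166

32.4166


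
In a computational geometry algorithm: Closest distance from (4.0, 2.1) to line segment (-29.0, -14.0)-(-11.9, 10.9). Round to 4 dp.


Project P onto AB: t = 1 (clamped to [0,1])
Closest point on segment: (-11.9, 10.9)
Distance: 18.1728

18.1728


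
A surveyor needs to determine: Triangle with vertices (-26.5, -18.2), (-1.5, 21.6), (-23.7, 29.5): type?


Side lengths squared: AB^2=2209.04, BC^2=555.25, CA^2=2283.13
Sorted: [555.25, 2209.04, 2283.13]
By sides: Scalene, By angles: Acute

Scalene, Acute


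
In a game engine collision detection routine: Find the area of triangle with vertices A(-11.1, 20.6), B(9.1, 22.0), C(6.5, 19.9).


Area = |x_A(y_B-y_C) + x_B(y_C-y_A) + x_C(y_A-y_B)|/2
= |(-23.31) + (-6.37) + (-9.1)|/2
= 38.78/2 = 19.39

19.39


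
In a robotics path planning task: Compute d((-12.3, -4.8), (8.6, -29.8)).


dx=20.9, dy=-25
d^2 = 20.9^2 + (-25)^2 = 1061.81
d = sqrt(1061.81) = 32.5854

32.5854


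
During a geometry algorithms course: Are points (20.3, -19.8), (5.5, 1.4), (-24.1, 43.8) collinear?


Cross product: (5.5-20.3)*(43.8-(-19.8)) - (1.4-(-19.8))*((-24.1)-20.3)
= 0

Yes, collinear


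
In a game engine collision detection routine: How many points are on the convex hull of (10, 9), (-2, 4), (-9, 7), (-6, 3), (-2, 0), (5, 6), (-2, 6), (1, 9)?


Convex hull vertices (CCW): (-9, 7), (-6, 3), (-2, 0), (10, 9), (1, 9)
Count = 5

5


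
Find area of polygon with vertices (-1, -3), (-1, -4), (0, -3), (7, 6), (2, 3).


Shoelace sum: ((-1)*(-4) - (-1)*(-3)) + ((-1)*(-3) - 0*(-4)) + (0*6 - 7*(-3)) + (7*3 - 2*6) + (2*(-3) - (-1)*3)
= 31
Area = |31|/2 = 15.5

15.5


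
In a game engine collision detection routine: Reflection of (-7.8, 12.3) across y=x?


Reflection over y=x: (x,y) -> (y,x)
(-7.8, 12.3) -> (12.3, -7.8)

(12.3, -7.8)


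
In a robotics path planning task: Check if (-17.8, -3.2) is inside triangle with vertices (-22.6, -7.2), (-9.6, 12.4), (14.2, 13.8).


Cross products: AB x AP = -42.08, BC x BP = -359.8, CA x CP = -46.4
All same sign? yes

Yes, inside


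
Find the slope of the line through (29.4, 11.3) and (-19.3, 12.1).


slope = (y2-y1)/(x2-x1) = (12.1-11.3)/((-19.3)-29.4) = 0.8/(-48.7) = -0.0164

-0.0164


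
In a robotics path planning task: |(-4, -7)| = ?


|u| = sqrt((-4)^2 + (-7)^2) = sqrt(65) = 8.0623

8.0623


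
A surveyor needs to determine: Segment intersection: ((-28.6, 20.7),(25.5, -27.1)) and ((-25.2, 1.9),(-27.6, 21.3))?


Cross products: d1=20.84, d2=-913.98, d3=-854.56, d4=80.26
d1*d2 < 0 and d3*d4 < 0? yes

Yes, they intersect


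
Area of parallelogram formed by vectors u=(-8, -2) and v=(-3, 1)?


|u x v| = |(-8)*1 - (-2)*(-3)|
= |(-8) - 6| = 14

14


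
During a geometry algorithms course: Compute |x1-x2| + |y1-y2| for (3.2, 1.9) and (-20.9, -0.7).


|3.2-(-20.9)| + |1.9-(-0.7)| = 24.1 + 2.6 = 26.7

26.7


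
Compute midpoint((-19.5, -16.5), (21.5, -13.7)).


M = (((-19.5)+21.5)/2, ((-16.5)+(-13.7))/2)
= (1, -15.1)

(1, -15.1)


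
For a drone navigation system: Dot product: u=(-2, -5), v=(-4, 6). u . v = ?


u . v = u_x*v_x + u_y*v_y = (-2)*(-4) + (-5)*6
= 8 + (-30) = -22

-22


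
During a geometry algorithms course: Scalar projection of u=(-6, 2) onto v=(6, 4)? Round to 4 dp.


u.v = -28, |v| = sqrt(52) = 7.2111
Scalar projection = u.v / |v| = -28 / sqrt(52) = -3.8829

-3.8829


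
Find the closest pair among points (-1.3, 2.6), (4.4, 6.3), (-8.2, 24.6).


d(P0,P1) = 6.7956, d(P0,P2) = 23.0567, d(P1,P2) = 22.2182
Closest: P0 and P1

Closest pair: (-1.3, 2.6) and (4.4, 6.3), distance = 6.7956


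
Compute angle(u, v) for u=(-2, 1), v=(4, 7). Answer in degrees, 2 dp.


u.v = -1, |u| = sqrt(5) = 2.2361, |v| = sqrt(65) = 8.0623
cos(theta) = u.v/(|u||v|) = -1/sqrt(325) = -0.05547
theta = acos(-0.05547) = 93.18 degrees

93.18 degrees


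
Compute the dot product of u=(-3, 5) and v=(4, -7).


u . v = u_x*v_x + u_y*v_y = (-3)*4 + 5*(-7)
= (-12) + (-35) = -47

-47


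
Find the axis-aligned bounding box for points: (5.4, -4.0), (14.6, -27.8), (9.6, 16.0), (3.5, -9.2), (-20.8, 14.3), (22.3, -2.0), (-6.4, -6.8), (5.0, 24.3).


x range: [-20.8, 22.3]
y range: [-27.8, 24.3]
Bounding box: (-20.8,-27.8) to (22.3,24.3)

(-20.8,-27.8) to (22.3,24.3)


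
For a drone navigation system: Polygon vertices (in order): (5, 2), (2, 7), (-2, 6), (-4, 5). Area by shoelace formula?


Shoelace sum: (5*7 - 2*2) + (2*6 - (-2)*7) + ((-2)*5 - (-4)*6) + ((-4)*2 - 5*5)
= 38
Area = |38|/2 = 19

19


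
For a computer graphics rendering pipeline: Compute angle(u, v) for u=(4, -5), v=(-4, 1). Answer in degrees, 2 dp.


u.v = -21, |u| = sqrt(41) = 6.4031, |v| = sqrt(17) = 4.1231
cos(theta) = u.v/(|u||v|) = -21/sqrt(697) = -0.795432
theta = acos(-0.795432) = 142.7 degrees

142.7 degrees


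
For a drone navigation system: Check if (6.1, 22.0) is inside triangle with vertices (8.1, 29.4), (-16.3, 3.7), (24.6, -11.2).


Cross products: AB x AP = 129.16, BC x BP = 1082.23, CA x CP = 203.3
All same sign? yes

Yes, inside


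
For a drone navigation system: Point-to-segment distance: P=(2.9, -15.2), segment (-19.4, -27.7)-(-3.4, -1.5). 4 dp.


Project P onto AB: t = 0.7261 (clamped to [0,1])
Closest point on segment: (-7.7825, -8.6763)
Distance: 12.5169

12.5169


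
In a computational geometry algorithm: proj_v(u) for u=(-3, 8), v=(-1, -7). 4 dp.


u.v = -53, |v| = sqrt(50) = 7.0711
Scalar projection = u.v / |v| = -53 / sqrt(50) = -7.4953

-7.4953


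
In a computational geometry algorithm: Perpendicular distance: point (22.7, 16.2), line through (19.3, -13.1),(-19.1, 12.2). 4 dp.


|cross product| = 1211.14
|line direction| = sqrt(2114.65) = 45.9853
Distance = 1211.14/sqrt(2114.65) = 26.3375

26.3375


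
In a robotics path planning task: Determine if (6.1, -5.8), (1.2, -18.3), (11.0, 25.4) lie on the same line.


Cross product: (1.2-6.1)*(25.4-(-5.8)) - ((-18.3)-(-5.8))*(11-6.1)
= -91.63

No, not collinear


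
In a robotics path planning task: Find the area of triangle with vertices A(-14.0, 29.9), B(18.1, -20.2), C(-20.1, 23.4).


Area = |x_A(y_B-y_C) + x_B(y_C-y_A) + x_C(y_A-y_B)|/2
= |610.4 + (-117.65) + (-1007.01)|/2
= 514.26/2 = 257.13

257.13


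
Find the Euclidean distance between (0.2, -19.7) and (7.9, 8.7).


dx=7.7, dy=28.4
d^2 = 7.7^2 + 28.4^2 = 865.85
d = sqrt(865.85) = 29.4253

29.4253


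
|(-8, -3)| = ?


|u| = sqrt((-8)^2 + (-3)^2) = sqrt(73) = 8.544

8.544


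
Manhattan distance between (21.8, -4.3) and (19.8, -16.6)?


|21.8-19.8| + |(-4.3)-(-16.6)| = 2 + 12.3 = 14.3

14.3


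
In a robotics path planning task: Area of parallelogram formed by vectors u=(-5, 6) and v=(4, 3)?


|u x v| = |(-5)*3 - 6*4|
= |(-15) - 24| = 39

39


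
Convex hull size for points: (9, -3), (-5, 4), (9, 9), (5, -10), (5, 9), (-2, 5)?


Convex hull vertices (CCW): (-5, 4), (5, -10), (9, -3), (9, 9), (5, 9)
Count = 5

5


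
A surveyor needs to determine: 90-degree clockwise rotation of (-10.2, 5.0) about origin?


90° CW: (x,y) -> (y, -x)
(-10.2,5) -> (5, 10.2)

(5, 10.2)


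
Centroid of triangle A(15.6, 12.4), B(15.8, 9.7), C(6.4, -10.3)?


Centroid = ((x_A+x_B+x_C)/3, (y_A+y_B+y_C)/3)
= ((15.6+15.8+6.4)/3, (12.4+9.7+(-10.3))/3)
= (12.6, 3.9333)

(12.6, 3.9333)


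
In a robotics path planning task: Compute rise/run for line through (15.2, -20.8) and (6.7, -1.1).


slope = (y2-y1)/(x2-x1) = ((-1.1)-(-20.8))/(6.7-15.2) = 19.7/(-8.5) = -2.3176

-2.3176


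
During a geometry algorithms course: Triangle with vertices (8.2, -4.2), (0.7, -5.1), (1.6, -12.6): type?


Side lengths squared: AB^2=57.06, BC^2=57.06, CA^2=114.12
Sorted: [57.06, 57.06, 114.12]
By sides: Isosceles, By angles: Right

Isosceles, Right


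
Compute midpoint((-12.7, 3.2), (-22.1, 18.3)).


M = (((-12.7)+(-22.1))/2, (3.2+18.3)/2)
= (-17.4, 10.75)

(-17.4, 10.75)


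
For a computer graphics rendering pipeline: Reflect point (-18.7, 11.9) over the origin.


Reflection over origin: (x,y) -> (-x,-y)
(-18.7, 11.9) -> (18.7, -11.9)

(18.7, -11.9)


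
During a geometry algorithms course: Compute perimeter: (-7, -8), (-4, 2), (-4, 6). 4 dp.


Sides: (-7, -8)->(-4, 2): sqrt(109) = 10.440307, (-4, 2)->(-4, 6): sqrt(16) = 4, (-4, 6)->(-7, -8): sqrt(205) = 14.317821
Sum = 28.758128
Perimeter = 28.7581

28.7581


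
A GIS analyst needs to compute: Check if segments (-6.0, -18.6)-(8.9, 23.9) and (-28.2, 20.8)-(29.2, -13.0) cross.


Cross products: d1=-1511.2, d2=1431.92, d3=1530.56, d4=-1412.56
d1*d2 < 0 and d3*d4 < 0? yes

Yes, they intersect


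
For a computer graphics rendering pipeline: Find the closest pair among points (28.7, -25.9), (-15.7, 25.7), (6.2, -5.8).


d(P0,P1) = 68.0729, d(P0,P2) = 30.1705, d(P1,P2) = 38.3648
Closest: P0 and P2

Closest pair: (28.7, -25.9) and (6.2, -5.8), distance = 30.1705


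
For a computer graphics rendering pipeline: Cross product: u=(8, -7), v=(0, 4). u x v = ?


u x v = u_x*v_y - u_y*v_x = 8*4 - (-7)*0
= 32 - 0 = 32

32


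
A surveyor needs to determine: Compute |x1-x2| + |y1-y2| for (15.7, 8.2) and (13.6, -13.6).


|15.7-13.6| + |8.2-(-13.6)| = 2.1 + 21.8 = 23.9

23.9


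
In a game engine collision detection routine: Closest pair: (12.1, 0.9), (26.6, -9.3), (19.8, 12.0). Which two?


d(P0,P1) = 17.7282, d(P0,P2) = 13.5093, d(P1,P2) = 22.3591
Closest: P0 and P2

Closest pair: (12.1, 0.9) and (19.8, 12.0), distance = 13.5093


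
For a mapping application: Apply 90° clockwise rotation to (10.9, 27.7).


90° CW: (x,y) -> (y, -x)
(10.9,27.7) -> (27.7, -10.9)

(27.7, -10.9)


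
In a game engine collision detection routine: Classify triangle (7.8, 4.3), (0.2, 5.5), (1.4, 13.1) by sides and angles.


Side lengths squared: AB^2=59.2, BC^2=59.2, CA^2=118.4
Sorted: [59.2, 59.2, 118.4]
By sides: Isosceles, By angles: Right

Isosceles, Right


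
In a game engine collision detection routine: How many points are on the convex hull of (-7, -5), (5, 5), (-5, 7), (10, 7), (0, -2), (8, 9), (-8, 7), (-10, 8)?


Convex hull vertices (CCW): (-10, 8), (-7, -5), (0, -2), (10, 7), (8, 9)
Count = 5

5


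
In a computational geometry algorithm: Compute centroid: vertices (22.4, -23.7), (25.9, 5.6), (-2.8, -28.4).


Centroid = ((x_A+x_B+x_C)/3, (y_A+y_B+y_C)/3)
= ((22.4+25.9+(-2.8))/3, ((-23.7)+5.6+(-28.4))/3)
= (15.1667, -15.5)

(15.1667, -15.5)


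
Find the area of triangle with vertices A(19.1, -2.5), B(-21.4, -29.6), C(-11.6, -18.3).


Area = |x_A(y_B-y_C) + x_B(y_C-y_A) + x_C(y_A-y_B)|/2
= |(-215.83) + 338.12 + (-314.36)|/2
= 192.07/2 = 96.035

96.035


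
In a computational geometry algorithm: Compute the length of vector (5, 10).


|u| = sqrt(5^2 + 10^2) = sqrt(125) = 11.1803

11.1803


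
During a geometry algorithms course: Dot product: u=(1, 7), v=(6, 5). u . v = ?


u . v = u_x*v_x + u_y*v_y = 1*6 + 7*5
= 6 + 35 = 41

41


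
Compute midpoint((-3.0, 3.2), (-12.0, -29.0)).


M = (((-3)+(-12))/2, (3.2+(-29))/2)
= (-7.5, -12.9)

(-7.5, -12.9)


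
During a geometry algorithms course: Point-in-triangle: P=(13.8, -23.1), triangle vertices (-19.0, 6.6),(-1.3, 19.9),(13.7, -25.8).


Cross products: AB x AP = -961.93, BC x BP = 45.07, CA x CP = -91.53
All same sign? no

No, outside


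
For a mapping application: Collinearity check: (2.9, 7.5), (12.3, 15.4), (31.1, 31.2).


Cross product: (12.3-2.9)*(31.2-7.5) - (15.4-7.5)*(31.1-2.9)
= 0

Yes, collinear


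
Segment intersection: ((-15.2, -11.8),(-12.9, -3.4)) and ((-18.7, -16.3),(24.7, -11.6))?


Cross products: d1=178.85, d2=532.6, d3=19.05, d4=-334.7
d1*d2 < 0 and d3*d4 < 0? no

No, they don't intersect


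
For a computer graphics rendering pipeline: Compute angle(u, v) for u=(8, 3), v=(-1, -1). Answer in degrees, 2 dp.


u.v = -11, |u| = sqrt(73) = 8.544, |v| = sqrt(2) = 1.4142
cos(theta) = u.v/(|u||v|) = -11/sqrt(146) = -0.910366
theta = acos(-0.910366) = 155.56 degrees

155.56 degrees


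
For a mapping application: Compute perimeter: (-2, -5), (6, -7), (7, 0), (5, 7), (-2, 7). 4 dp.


Sides: (-2, -5)->(6, -7): sqrt(68) = 8.246211, (6, -7)->(7, 0): sqrt(50) = 7.071068, (7, 0)->(5, 7): sqrt(53) = 7.28011, (5, 7)->(-2, 7): sqrt(49) = 7, (-2, 7)->(-2, -5): sqrt(144) = 12
Sum = 41.597389
Perimeter = 41.5974

41.5974


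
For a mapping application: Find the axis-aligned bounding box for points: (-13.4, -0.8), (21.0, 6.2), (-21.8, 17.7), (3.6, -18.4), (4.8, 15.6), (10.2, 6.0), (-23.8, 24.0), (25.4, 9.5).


x range: [-23.8, 25.4]
y range: [-18.4, 24]
Bounding box: (-23.8,-18.4) to (25.4,24)

(-23.8,-18.4) to (25.4,24)


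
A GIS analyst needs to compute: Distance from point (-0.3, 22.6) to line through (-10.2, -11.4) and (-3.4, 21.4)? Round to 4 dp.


|cross product| = 93.52
|line direction| = sqrt(1122.08) = 33.4975
Distance = 93.52/sqrt(1122.08) = 2.7919

2.7919


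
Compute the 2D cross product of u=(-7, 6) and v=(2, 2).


u x v = u_x*v_y - u_y*v_x = (-7)*2 - 6*2
= (-14) - 12 = -26

-26


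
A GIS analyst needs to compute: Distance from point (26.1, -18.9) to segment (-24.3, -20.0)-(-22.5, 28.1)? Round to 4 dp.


Project P onto AB: t = 0.062 (clamped to [0,1])
Closest point on segment: (-24.1884, -17.0181)
Distance: 50.3236

50.3236


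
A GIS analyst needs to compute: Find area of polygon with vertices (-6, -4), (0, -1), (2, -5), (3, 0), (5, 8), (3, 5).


Shoelace sum: ((-6)*(-1) - 0*(-4)) + (0*(-5) - 2*(-1)) + (2*0 - 3*(-5)) + (3*8 - 5*0) + (5*5 - 3*8) + (3*(-4) - (-6)*5)
= 66
Area = |66|/2 = 33

33


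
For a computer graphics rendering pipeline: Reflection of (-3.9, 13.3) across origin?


Reflection over origin: (x,y) -> (-x,-y)
(-3.9, 13.3) -> (3.9, -13.3)

(3.9, -13.3)
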